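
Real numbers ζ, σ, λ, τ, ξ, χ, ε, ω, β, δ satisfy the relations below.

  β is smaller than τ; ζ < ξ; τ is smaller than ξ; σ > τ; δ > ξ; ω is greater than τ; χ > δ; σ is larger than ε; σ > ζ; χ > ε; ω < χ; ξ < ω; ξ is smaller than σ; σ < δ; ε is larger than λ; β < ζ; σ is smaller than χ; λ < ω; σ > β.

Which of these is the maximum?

χ

Chaining downward from χ: directly below it, ε, ω, σ, δ; then β, ζ, λ, τ, ξ.
That covers every other element, and nothing is given above χ, so χ is the maximum.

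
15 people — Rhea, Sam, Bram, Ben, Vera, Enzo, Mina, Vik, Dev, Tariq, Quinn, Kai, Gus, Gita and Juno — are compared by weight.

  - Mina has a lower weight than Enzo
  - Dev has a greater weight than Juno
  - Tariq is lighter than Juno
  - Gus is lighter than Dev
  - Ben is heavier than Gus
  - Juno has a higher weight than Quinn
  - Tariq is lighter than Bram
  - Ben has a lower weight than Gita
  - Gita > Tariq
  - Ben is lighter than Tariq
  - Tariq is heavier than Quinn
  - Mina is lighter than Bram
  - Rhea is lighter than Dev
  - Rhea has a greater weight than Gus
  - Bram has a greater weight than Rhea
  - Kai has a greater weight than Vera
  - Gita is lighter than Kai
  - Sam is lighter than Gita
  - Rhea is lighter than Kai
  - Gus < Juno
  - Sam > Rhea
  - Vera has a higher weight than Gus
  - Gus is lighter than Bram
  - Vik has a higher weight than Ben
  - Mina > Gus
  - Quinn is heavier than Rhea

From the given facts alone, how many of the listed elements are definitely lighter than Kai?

8

Directly below Kai: Rhea, Vera, Gita.
One step further: Gus, Ben, Sam, Tariq (7 so far).
One step further: Quinn (8 so far).
No other element is forced below Kai by the given relations, so the count is 8.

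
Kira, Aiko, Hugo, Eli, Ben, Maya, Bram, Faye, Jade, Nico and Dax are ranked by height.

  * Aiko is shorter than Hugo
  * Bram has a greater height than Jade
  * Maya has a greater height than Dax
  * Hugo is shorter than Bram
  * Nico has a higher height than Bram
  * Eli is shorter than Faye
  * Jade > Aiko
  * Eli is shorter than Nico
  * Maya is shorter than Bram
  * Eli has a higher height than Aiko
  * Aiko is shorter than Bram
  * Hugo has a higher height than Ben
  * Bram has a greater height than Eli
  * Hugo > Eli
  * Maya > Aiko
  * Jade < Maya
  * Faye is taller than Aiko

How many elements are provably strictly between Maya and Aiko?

Chaining upward from Aiko reaches: Eli, Faye, Hugo, Jade, Bram, Nico.
Chaining downward from Maya reaches: Dax, Jade.
Strictly between Aiko and Maya are those in both lists: Jade — 1 element.

1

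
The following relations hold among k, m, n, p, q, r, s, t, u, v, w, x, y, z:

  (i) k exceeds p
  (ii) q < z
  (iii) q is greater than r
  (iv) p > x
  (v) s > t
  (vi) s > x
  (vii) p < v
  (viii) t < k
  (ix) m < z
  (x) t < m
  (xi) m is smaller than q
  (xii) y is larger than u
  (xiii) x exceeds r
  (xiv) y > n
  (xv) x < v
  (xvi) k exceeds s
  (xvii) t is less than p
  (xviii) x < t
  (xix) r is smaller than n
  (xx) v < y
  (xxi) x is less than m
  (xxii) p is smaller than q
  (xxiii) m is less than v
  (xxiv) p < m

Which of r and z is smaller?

r

The relevant relations are r < x; x < t; t < p; p < m; m < q; q < z.
Together: r < x < t < p < m < q < z.
So r < z; r is the smaller of the two.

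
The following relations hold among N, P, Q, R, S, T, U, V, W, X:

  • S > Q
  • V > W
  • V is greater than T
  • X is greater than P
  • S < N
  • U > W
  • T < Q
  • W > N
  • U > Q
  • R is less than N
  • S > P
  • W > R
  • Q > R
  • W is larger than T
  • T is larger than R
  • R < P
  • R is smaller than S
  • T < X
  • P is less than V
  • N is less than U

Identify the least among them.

R

T is not least since R < T; Q is not least since R < Q; P is not least since R < P; S is not least since P < S; N is not least since R < N; W is not least since T < W; X is not least since P < X; V is not least since W < V; U is not least since N < U.
Only R has nothing below it, so R is the least.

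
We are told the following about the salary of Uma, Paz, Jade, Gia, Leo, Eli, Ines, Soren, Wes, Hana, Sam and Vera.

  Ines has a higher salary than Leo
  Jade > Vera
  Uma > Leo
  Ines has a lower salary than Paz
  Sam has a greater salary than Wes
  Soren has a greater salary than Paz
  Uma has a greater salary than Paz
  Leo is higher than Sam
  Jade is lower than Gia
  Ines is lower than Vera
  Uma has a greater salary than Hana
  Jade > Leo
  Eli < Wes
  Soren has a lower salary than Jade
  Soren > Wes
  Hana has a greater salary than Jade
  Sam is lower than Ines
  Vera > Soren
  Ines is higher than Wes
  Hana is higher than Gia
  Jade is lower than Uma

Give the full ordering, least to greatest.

Each adjacent pair is fixed by a given relation: Eli < Wes; Wes < Sam; Sam < Leo; Leo < Ines; Ines < Paz; Paz < Soren; Soren < Vera; Vera < Jade; Jade < Gia; Gia < Hana; Hana < Uma. Chaining them end to end gives the full order.

Eli < Wes < Sam < Leo < Ines < Paz < Soren < Vera < Jade < Gia < Hana < Uma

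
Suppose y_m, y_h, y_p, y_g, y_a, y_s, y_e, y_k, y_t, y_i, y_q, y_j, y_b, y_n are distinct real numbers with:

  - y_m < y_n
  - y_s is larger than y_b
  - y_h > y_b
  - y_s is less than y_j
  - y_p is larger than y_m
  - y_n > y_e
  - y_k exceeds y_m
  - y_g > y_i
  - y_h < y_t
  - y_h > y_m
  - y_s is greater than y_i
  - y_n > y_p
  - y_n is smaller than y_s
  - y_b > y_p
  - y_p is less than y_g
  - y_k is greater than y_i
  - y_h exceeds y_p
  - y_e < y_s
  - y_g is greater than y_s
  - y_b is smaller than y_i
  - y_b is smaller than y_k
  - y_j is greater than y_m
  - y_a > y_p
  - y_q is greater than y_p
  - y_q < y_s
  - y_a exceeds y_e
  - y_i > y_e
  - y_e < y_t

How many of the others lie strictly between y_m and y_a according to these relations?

The relations place y_m below y_a. An element lies strictly between them when it is forced above y_m and also forced below y_a.
Above y_m: {y_p, y_b, y_i, y_h, y_q, y_t, y_n, y_s, y_g, y_j, y_k}. Below y_a: {y_p, y_e}.
Intersection: {y_p} — 1.

1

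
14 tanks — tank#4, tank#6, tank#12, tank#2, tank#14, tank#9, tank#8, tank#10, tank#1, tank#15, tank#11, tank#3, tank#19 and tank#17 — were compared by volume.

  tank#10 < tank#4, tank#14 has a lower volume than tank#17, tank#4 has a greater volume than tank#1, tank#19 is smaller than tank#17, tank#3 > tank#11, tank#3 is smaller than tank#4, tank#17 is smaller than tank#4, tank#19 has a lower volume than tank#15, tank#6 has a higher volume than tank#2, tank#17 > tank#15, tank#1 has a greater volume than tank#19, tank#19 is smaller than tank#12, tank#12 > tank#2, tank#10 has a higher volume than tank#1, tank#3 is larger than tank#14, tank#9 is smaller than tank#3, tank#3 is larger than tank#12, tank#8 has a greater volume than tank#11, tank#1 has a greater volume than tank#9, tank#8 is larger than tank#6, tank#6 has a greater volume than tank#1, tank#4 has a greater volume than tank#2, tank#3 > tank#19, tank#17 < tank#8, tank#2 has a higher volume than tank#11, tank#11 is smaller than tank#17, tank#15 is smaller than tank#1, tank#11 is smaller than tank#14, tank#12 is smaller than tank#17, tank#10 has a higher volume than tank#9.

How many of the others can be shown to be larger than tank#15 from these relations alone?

6

From tank#15 the given relations immediately reach tank#1, tank#17.
From those, tank#10, tank#6, tank#8, tank#4 — 6 in total.
Nothing else is reachable above tank#15; 6 in all.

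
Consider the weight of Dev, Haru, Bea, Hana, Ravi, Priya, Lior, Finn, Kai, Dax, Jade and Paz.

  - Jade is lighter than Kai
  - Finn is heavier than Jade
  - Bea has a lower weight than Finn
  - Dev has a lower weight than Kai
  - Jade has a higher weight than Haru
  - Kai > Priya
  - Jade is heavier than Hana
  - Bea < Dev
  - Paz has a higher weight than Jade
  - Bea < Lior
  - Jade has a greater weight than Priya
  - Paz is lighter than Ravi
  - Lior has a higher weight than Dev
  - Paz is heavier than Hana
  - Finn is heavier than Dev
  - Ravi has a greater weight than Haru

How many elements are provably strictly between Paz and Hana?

1

The relations place Hana below Paz. An element lies strictly between them when it is forced above Hana and also forced below Paz.
Above Hana: {Jade, Finn, Kai, Ravi}. Below Paz: {Priya, Haru, Jade}.
Intersection: {Jade} — 1.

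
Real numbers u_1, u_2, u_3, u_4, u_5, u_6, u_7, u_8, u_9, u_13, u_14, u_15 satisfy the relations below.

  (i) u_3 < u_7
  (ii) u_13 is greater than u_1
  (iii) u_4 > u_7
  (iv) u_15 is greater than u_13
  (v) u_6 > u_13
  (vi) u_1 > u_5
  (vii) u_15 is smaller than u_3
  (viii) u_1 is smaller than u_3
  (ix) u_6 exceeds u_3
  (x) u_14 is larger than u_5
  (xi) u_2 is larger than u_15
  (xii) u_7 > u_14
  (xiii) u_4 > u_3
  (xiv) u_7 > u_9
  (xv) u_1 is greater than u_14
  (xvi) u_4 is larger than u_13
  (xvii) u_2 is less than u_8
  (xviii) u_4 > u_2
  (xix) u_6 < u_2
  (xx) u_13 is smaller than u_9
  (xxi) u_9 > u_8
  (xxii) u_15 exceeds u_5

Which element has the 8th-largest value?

Piecing the relations together gives one ordering: u_5 < u_14 < u_1 < u_13 < u_15 < u_3 < u_6 < u_2 < u_8 < u_9 < u_7 < u_4.
The 8th largest is u_15.

u_15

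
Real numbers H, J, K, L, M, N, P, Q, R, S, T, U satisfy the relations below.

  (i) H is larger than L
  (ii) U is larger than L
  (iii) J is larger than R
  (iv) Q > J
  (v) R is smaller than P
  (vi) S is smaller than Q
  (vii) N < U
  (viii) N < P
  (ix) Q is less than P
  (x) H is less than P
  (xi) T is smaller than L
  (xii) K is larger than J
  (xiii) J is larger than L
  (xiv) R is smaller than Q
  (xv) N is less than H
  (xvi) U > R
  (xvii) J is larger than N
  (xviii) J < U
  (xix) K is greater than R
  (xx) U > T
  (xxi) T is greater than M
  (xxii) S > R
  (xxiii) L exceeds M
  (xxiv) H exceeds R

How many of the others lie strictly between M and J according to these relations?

Chaining upward from M reaches: T, L, K, H, Q, U, P.
Chaining downward from J reaches: T, L, R, N.
Strictly between M and J are those in both lists: T, L — 2 elements.

2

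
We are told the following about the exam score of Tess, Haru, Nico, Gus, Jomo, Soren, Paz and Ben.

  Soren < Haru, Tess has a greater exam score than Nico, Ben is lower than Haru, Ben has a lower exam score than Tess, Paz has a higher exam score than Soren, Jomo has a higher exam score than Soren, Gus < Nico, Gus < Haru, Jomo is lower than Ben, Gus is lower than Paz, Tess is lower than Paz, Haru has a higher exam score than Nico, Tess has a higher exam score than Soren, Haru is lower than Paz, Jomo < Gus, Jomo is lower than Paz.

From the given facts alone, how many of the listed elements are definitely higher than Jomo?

6

The elements the relations force above Jomo are Ben, Gus, Nico, Tess, Haru, Paz — no chain reaches any other.
That is 6.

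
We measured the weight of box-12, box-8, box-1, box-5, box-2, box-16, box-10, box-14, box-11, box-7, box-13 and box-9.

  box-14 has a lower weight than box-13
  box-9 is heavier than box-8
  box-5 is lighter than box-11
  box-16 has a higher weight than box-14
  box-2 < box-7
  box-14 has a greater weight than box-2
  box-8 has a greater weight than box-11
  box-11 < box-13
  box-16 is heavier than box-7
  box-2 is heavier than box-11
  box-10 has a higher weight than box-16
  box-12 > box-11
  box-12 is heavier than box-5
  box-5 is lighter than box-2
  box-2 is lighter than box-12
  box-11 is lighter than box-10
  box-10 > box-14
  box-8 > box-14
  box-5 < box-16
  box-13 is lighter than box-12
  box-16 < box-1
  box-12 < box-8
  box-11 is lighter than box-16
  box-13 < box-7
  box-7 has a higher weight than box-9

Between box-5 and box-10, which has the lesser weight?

Link the given pairs in sequence: box-5 < box-11; box-11 < box-2; box-2 < box-14; box-14 < box-13; box-13 < box-12; box-12 < box-8; box-8 < box-9; box-9 < box-7; box-7 < box-16; box-16 < box-10.
Together: box-5 < box-11 < box-2 < box-14 < box-13 < box-12 < box-8 < box-9 < box-7 < box-16 < box-10.
So box-5 < box-10; box-5 is the lighter of the two.

box-5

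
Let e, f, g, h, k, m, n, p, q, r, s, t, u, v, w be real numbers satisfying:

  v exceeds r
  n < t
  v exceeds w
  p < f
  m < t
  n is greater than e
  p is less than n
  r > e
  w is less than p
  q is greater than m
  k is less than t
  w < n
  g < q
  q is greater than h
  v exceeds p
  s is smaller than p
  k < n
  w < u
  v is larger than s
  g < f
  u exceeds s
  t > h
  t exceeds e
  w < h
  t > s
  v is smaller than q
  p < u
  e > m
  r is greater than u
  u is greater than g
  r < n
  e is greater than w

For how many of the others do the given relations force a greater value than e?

5

Directly above e: r, n, t.
One step further: v (4 so far).
One step further: q (5 so far).
No other element is forced above e by the given relations, so the count is 5.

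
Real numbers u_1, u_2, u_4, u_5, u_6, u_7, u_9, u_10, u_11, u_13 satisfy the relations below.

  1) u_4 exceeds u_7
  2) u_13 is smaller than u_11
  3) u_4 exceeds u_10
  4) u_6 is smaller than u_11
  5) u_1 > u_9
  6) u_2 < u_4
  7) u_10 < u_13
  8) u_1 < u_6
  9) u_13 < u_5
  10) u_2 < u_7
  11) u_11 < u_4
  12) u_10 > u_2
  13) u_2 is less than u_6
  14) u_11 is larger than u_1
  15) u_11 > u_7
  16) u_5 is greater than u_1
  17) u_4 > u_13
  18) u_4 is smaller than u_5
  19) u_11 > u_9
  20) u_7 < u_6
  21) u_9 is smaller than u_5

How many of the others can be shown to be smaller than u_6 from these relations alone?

Directly below u_6: u_2, u_1, u_7.
One step further: u_9 (4 so far).
Nothing else is reachable below u_6; 4 in all.

4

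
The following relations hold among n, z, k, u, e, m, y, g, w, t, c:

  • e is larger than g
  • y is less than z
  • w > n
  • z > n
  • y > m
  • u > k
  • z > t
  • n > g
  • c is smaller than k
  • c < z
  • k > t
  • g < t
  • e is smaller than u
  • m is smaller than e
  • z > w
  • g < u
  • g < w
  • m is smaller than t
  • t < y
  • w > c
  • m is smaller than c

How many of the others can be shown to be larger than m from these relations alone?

8

Directly above m: e, c, t, y.
One step further: w, k, u, z (8 so far).
No other element is forced above m by the given relations, so the count is 8.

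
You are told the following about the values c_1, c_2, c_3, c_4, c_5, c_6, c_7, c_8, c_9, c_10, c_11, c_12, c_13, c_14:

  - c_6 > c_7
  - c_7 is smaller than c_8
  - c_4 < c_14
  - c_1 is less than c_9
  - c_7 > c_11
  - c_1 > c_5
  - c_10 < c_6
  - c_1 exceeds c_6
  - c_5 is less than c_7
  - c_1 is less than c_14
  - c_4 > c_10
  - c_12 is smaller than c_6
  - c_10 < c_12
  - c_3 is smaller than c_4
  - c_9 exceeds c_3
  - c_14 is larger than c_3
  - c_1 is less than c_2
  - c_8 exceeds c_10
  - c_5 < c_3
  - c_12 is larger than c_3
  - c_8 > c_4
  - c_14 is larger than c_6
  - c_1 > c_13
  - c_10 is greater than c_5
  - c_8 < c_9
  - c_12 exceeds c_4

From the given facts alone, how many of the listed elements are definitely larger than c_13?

4

Directly above c_13: c_1.
One step further: c_2, c_9, c_14 (4 so far).
Nothing else is reachable above c_13; 4 in all.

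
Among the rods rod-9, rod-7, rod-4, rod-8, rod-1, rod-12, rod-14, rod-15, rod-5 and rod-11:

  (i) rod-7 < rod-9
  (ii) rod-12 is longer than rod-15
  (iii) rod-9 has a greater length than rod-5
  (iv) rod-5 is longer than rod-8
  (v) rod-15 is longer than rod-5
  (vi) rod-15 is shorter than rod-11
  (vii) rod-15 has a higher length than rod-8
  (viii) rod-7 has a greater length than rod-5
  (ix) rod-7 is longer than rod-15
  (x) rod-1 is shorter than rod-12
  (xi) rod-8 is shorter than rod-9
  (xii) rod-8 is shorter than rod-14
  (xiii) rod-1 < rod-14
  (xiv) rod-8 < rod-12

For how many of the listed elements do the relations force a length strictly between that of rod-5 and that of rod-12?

1

Chaining upward from rod-5 reaches: rod-15, rod-11, rod-7, rod-9.
Chaining downward from rod-12 reaches: rod-8, rod-15, rod-1.
Strictly between rod-5 and rod-12 are those in both lists: rod-15 — 1 element.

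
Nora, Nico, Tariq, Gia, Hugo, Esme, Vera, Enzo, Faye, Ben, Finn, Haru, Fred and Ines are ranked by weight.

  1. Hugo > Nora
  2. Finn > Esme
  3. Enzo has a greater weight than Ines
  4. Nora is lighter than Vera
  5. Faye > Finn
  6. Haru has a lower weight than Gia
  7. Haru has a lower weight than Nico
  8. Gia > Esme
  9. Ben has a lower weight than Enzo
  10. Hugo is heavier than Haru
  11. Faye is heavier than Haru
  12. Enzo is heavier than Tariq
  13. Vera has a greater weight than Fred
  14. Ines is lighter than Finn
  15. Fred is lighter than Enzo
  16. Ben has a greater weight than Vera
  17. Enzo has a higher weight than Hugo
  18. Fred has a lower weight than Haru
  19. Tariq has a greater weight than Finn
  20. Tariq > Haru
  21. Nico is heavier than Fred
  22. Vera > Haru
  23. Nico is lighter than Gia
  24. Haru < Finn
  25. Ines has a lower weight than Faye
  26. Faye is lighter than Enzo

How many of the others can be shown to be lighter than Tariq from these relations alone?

5

From Tariq the given relations immediately reach Haru, Finn.
From those, Ines, Fred, Esme — 5 in total.
No other element is forced below Tariq by the given relations, so the count is 5.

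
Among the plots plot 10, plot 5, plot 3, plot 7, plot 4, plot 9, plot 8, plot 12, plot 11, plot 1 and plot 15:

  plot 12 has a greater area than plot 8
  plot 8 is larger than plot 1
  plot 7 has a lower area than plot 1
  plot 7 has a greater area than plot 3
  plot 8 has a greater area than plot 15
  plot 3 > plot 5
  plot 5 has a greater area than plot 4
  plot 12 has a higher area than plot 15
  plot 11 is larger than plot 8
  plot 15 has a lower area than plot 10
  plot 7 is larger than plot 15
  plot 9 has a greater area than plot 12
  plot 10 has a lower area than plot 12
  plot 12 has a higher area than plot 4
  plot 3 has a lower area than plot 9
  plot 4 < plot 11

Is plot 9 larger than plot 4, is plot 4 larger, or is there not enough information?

plot 9

Following the relations from plot 4: plot 4 < plot 5 < plot 3 < plot 7 < plot 1 < plot 8 < plot 12 < plot 9.
So plot 9 is larger.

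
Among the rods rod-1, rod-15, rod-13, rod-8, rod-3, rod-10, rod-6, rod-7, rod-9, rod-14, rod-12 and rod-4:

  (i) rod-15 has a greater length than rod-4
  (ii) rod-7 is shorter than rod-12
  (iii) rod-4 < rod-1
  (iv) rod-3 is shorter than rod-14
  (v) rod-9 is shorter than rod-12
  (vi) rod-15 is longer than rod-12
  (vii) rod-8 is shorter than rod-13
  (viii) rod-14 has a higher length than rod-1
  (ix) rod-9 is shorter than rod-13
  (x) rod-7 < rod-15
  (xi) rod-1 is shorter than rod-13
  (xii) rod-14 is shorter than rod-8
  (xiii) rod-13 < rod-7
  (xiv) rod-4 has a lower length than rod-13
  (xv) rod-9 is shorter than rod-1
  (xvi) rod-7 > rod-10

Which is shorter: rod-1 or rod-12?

rod-1

rod-1 < rod-14 < rod-8 < rod-13 < rod-7 < rod-12, by transitivity through rod-14, rod-8, rod-13, rod-7.
So rod-1 < rod-12; rod-1 is the shorter of the two.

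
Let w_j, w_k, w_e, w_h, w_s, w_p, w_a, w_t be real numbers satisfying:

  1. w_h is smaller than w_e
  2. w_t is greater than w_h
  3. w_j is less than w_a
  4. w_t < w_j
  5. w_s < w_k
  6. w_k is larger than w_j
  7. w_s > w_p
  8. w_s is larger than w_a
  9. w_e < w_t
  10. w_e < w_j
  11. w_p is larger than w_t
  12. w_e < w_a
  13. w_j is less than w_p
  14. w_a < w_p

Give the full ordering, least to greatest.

w_h < w_e < w_t < w_j < w_a < w_p < w_s < w_k

Each adjacent pair is fixed by a given relation: w_h < w_e; w_e < w_t; w_t < w_j; w_j < w_a; w_a < w_p; w_p < w_s; w_s < w_k. Chaining them end to end gives the full order.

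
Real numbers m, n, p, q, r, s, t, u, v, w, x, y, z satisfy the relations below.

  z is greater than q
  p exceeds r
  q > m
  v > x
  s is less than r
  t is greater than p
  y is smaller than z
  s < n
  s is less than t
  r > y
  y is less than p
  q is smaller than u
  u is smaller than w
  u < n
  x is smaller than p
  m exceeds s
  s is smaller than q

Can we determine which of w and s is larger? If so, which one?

Chaining the given relations: s < m < q < u < w.
So w is larger.

w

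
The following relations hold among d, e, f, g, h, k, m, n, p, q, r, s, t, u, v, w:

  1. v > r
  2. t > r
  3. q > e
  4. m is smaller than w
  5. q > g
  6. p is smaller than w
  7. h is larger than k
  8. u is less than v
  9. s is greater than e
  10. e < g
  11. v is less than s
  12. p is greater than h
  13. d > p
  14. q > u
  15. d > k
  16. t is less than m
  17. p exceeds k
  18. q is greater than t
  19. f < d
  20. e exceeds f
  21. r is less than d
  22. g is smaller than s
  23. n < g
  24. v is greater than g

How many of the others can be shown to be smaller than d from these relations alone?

The elements the relations force below d are r, k, f, h, p — no chain reaches any other.
That is 5.

5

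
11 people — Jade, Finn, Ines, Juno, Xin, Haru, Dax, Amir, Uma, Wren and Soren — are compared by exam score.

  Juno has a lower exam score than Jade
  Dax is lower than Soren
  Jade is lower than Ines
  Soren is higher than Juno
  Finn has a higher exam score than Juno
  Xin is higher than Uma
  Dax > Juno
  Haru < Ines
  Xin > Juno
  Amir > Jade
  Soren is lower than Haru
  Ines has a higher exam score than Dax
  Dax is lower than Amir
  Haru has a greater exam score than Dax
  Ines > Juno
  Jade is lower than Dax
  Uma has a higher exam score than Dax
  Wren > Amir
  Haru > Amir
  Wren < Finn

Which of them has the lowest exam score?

Juno

Jade is not least since Juno < Jade; Dax is not least since Juno < Dax; Amir is not least since Jade < Amir; Wren is not least since Amir < Wren; Uma is not least since Dax < Uma; Xin is not least since Uma < Xin; Finn is not least since Juno < Finn; Soren is not least since Juno < Soren; Haru is not least since Soren < Haru; Ines is not least since Haru < Ines.
Only Juno has nothing below it, so Juno is the lowest exam score.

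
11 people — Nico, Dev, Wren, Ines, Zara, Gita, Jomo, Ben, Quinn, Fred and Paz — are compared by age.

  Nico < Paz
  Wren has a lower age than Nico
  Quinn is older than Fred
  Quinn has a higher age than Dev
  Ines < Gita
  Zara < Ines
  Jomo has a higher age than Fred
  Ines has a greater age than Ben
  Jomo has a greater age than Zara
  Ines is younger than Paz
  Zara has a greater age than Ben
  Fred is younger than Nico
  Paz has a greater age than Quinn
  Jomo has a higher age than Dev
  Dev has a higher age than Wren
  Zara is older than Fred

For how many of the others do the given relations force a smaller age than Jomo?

Directly below Jomo: Fred, Dev, Zara.
One step further: Wren, Ben (5 so far).
No other element is forced below Jomo by the given relations, so the count is 5.

5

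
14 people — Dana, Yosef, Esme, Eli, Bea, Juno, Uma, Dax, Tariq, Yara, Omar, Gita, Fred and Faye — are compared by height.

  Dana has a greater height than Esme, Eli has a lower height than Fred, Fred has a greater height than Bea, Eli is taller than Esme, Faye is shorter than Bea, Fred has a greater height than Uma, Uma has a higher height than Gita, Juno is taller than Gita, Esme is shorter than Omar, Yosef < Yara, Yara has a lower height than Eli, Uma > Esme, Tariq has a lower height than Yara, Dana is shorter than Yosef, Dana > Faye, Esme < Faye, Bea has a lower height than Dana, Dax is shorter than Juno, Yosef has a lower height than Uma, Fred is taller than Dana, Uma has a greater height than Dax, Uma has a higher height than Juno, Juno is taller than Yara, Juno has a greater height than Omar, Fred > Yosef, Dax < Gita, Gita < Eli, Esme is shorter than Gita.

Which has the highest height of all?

Fred

Chaining downward from Fred: directly below it, Bea, Dana, Yosef, Eli, Uma; then Esme, Faye, Dax, Gita, Yara, Juno; then Omar, Tariq.
That covers every other element, and nothing is given above Fred, so Fred is the highest height.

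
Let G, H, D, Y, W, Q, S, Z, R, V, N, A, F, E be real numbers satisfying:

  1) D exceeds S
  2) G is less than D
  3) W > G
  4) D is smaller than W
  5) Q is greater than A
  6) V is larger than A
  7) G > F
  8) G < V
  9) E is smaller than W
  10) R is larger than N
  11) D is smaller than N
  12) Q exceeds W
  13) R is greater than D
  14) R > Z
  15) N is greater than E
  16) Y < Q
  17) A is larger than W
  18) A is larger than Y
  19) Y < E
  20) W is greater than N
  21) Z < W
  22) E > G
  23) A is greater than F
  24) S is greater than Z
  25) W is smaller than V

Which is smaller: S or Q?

Link the given pairs in sequence: S < D; D < N; N < W; W < A; A < Q.
Chaining these gives S < D < N < W < A < Q.
So S < Q; S is the smaller of the two.

S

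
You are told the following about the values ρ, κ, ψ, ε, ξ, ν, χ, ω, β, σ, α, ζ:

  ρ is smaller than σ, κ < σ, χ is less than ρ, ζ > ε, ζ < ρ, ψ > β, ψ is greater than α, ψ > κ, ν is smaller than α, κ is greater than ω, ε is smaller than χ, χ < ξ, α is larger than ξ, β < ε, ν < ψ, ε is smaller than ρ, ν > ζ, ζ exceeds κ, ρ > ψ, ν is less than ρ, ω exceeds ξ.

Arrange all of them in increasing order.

Each adjacent pair is fixed by a given relation: β < ε; ε < χ; χ < ξ; ξ < ω; ω < κ; κ < ζ; ζ < ν; ν < α; α < ψ; ψ < ρ; ρ < σ. Chaining them end to end gives the full order.

β < ε < χ < ξ < ω < κ < ζ < ν < α < ψ < ρ < σ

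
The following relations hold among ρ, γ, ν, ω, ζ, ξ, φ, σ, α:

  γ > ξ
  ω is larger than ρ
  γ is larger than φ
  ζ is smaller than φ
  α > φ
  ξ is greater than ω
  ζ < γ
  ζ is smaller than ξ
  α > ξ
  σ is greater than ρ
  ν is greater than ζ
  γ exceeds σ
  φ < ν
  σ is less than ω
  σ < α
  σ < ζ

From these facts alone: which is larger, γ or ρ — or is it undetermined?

γ

ρ < σ and σ < ζ give ρ < ζ.
Then ζ < ξ extends the chain to ξ.
Then ξ < γ extends the chain to γ.
So γ is larger.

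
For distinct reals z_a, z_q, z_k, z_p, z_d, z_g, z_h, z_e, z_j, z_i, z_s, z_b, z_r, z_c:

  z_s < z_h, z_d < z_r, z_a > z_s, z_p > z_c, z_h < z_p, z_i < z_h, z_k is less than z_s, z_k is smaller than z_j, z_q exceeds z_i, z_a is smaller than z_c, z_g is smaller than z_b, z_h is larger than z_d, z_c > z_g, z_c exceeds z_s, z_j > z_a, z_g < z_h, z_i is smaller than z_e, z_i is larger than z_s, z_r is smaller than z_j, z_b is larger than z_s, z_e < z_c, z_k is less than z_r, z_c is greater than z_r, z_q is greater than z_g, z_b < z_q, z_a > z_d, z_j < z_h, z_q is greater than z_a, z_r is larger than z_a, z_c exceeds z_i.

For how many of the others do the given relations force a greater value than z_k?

11

The elements the relations force above z_k are z_s, z_i, z_e, z_a, z_b, z_r, z_q, z_j, z_c, z_h, z_p — no chain reaches any other.
That is 11.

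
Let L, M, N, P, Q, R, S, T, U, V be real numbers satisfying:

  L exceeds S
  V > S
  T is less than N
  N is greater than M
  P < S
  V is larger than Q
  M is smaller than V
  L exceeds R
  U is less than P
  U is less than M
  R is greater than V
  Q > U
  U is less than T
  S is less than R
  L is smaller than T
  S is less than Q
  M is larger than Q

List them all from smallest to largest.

U < P < S < Q < M < V < R < L < T < N

The consecutive links are each given: U < P; P < S; S < Q; Q < M; M < V; V < R; R < L; L < T; T < N.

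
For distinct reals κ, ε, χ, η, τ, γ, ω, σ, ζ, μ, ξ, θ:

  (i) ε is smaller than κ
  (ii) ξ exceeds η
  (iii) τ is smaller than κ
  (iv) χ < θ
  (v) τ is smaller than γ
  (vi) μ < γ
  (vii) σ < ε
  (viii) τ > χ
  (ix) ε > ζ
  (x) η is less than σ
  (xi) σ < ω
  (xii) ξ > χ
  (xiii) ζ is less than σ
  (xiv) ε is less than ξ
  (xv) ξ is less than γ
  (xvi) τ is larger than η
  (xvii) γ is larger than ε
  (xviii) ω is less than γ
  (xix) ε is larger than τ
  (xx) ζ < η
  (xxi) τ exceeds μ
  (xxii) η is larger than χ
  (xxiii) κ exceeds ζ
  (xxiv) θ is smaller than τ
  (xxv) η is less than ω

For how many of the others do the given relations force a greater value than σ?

5

Directly above σ: ω, ε.
One step further: ξ, κ, γ (5 so far).
Nothing else is reachable above σ; 5 in all.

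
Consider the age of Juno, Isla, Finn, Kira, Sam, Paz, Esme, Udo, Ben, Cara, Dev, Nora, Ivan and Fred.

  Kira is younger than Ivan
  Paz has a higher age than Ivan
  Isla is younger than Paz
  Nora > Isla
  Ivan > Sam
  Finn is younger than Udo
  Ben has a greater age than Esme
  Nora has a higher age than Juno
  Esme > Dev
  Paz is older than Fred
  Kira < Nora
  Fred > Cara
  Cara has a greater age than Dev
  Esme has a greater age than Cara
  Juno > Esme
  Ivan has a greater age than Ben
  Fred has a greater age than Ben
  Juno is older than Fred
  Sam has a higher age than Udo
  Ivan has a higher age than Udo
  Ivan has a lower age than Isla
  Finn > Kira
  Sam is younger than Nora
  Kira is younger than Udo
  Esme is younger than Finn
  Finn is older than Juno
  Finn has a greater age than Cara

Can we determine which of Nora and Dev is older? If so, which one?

The relevant relations are Dev < Cara; Cara < Esme; Esme < Ben; Ben < Fred; Fred < Juno; Juno < Finn; Finn < Udo; Udo < Sam; Sam < Ivan; Ivan < Isla; Isla < Nora.
Together: Dev < Cara < Esme < Ben < Fred < Juno < Finn < Udo < Sam < Ivan < Isla < Nora.
So Nora is older.

Nora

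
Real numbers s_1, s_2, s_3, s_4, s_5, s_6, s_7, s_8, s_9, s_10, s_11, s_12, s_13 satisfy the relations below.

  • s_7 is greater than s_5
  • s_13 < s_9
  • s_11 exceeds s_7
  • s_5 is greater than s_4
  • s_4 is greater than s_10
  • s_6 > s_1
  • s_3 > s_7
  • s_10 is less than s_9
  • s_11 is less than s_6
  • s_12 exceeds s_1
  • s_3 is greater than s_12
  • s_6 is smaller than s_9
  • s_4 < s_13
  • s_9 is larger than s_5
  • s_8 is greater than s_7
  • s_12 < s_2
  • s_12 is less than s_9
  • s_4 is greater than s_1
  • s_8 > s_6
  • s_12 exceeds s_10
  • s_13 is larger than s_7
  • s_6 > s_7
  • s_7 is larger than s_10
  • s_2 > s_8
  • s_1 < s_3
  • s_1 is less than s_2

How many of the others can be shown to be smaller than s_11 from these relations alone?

5

The elements the relations force below s_11 are s_1, s_10, s_4, s_5, s_7 — no chain reaches any other.
That is 5.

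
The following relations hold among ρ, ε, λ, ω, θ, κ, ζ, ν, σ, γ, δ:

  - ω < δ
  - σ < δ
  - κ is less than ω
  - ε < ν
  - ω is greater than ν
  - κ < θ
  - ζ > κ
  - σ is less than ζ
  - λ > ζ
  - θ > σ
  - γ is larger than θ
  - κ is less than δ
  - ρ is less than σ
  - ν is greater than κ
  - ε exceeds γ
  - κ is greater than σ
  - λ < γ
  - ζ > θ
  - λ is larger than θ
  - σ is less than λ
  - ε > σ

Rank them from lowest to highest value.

ρ < σ < κ < θ < ζ < λ < γ < ε < ν < ω < δ

Nothing is placed below ρ, so it is least; from there ρ < σ; σ < κ; κ < θ; θ < ζ; ζ < λ; λ < γ; γ < ε; ε < ν; ν < ω; ω < δ, each given directly.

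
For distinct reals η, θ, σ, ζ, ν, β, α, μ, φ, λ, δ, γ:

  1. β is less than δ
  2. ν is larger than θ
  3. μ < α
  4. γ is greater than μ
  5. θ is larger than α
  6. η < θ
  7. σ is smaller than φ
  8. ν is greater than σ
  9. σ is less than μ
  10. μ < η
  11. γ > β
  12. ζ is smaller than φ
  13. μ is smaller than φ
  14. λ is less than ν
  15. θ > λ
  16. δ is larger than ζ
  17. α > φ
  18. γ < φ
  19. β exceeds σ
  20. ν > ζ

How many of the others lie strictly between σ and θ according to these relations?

6

The relations place σ below θ. An element lies strictly between them when it is forced above σ and also forced below θ.
Above σ: {β, μ, δ, η, γ, φ, α, ν}. Below θ: {β, λ, ζ, μ, η, γ, φ, α}.
Intersection: {β, μ, η, γ, φ, α} — 6.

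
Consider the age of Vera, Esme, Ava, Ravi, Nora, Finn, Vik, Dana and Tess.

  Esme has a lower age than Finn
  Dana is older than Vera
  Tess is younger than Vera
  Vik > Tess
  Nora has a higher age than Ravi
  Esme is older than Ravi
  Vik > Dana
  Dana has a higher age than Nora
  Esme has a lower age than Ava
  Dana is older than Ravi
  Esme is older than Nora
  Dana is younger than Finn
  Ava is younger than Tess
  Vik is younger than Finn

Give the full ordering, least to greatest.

Nothing is placed below Ravi, so it is least; from there Ravi < Nora; Nora < Esme; Esme < Ava; Ava < Tess; Tess < Vera; Vera < Dana; Dana < Vik; Vik < Finn, each given directly.

Ravi < Nora < Esme < Ava < Tess < Vera < Dana < Vik < Finn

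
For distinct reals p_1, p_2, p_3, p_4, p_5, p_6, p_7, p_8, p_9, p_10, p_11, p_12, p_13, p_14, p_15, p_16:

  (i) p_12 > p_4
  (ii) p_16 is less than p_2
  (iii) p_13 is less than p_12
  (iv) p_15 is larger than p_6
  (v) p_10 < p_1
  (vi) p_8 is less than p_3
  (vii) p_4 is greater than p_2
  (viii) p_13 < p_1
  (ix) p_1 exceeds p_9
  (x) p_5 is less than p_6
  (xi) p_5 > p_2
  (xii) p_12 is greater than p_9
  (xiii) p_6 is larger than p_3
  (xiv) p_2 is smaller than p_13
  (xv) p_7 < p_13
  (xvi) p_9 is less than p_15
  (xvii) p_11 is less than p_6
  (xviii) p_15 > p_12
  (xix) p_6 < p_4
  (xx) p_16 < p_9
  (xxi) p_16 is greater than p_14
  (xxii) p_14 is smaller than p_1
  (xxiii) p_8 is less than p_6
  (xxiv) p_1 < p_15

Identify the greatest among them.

p_14 is not greatest since p_14 < p_16; p_8 is not greatest since p_8 < p_3; p_16 is not greatest since p_16 < p_9; p_3 is not greatest since p_3 < p_6; p_9 is not greatest since p_9 < p_1; p_11 is not greatest since p_11 < p_6; p_2 is not greatest since p_2 < p_5; p_5 is not greatest since p_5 < p_6; p_7 is not greatest since p_7 < p_13; p_6 is not greatest since p_6 < p_4; p_13 is not greatest since p_13 < p_1; p_10 is not greatest since p_10 < p_1; p_1 is not greatest since p_1 < p_15; p_4 is not greatest since p_4 < p_12; p_12 is not greatest since p_12 < p_15.
Only p_15 has nothing above it, so p_15 is the greatest.

p_15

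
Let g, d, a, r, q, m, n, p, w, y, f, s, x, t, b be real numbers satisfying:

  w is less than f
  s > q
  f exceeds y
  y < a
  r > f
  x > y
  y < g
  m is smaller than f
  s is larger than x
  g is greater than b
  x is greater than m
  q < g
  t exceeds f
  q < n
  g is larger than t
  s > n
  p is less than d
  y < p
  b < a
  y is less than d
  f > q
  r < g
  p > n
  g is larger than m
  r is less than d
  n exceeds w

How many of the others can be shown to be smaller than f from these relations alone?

From f the given relations immediately reach y, q, w, m.
Nothing else is reachable below f; 4 in all.

4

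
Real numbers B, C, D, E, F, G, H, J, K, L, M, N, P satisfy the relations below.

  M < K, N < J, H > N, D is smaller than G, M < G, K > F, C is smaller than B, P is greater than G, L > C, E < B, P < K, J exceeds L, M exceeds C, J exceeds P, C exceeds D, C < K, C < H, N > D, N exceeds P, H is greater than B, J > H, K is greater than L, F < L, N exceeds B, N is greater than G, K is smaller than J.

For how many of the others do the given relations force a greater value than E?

4

The elements the relations force above E are B, N, H, J — no chain reaches any other.
That is 4.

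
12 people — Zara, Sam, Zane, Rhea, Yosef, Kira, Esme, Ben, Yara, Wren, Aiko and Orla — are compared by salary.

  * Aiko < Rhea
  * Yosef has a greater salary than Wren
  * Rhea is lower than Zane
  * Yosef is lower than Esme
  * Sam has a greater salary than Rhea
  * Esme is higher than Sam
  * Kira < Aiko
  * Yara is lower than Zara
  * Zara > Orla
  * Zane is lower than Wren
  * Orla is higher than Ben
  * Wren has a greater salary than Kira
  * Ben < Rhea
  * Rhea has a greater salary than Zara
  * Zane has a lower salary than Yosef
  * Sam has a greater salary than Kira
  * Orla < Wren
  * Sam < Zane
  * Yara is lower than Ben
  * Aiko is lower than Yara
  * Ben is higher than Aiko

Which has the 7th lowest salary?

Rhea

Chaining the given pairs: Kira < Aiko < Yara < Ben < Orla < Zara < Rhea < Sam < Zane < Wren < Yosef < Esme.
The 7th smallest is Rhea.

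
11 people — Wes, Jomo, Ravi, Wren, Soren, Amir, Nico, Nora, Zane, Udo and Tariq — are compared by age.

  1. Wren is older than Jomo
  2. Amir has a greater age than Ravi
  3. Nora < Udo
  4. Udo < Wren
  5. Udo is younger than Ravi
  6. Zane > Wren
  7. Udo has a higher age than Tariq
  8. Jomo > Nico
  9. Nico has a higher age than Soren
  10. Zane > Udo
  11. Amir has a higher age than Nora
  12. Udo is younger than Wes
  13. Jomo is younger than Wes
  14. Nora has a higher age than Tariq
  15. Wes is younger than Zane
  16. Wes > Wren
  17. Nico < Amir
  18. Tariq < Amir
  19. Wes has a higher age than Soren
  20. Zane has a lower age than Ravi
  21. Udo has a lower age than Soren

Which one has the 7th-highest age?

Nico

The consecutive relations fix a unique order: Tariq < Nora < Udo < Soren < Nico < Jomo < Wren < Wes < Zane < Ravi < Amir.
The 7th largest is Nico.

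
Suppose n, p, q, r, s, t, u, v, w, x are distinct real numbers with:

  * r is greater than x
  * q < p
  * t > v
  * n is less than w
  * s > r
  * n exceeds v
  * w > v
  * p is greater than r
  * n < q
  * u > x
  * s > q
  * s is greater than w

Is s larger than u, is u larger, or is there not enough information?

Following every chain through u: below u we get x.
s is not reached, and no chain runs the other way from s to u.
So the given relations leave the order of u and s undetermined.

undetermined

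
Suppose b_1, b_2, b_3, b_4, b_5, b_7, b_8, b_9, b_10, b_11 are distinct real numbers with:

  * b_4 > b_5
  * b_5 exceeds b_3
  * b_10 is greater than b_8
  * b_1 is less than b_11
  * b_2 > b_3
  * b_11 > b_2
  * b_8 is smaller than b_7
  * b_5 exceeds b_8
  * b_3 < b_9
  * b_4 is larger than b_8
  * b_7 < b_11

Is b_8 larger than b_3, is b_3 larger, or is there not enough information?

undetermined

Following every chain through b_3: above b_3 we get b_2, b_9, b_5, b_4, b_11.
b_8 is not reached, and no chain runs the other way from b_8 to b_3.
So the given relations leave the order of b_3 and b_8 undetermined.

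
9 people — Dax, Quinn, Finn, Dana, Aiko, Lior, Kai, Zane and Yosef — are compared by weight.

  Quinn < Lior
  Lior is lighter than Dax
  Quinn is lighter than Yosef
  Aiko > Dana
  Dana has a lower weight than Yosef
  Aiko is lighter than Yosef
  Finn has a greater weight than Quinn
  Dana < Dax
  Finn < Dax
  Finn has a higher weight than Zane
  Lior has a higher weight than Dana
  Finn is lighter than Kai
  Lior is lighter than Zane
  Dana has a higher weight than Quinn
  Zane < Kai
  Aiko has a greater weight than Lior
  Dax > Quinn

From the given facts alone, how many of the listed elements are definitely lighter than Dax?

5

The elements the relations force below Dax are Quinn, Dana, Lior, Zane, Finn — no chain reaches any other.
That is 5.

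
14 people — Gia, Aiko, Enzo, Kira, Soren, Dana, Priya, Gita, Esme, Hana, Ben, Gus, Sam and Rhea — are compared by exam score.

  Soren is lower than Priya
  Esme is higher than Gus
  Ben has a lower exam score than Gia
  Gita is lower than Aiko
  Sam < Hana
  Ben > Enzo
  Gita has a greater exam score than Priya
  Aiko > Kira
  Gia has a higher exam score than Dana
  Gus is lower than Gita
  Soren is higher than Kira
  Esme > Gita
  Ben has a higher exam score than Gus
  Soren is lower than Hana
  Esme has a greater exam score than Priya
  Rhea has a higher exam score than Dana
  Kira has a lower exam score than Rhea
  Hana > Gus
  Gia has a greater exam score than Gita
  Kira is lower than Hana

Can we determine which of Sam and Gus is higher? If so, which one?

undetermined

Following every chain through Sam: above Sam we get Hana.
Gus is not reached, and no chain runs the other way from Gus to Sam.
So the given relations leave the order of Sam and Gus undetermined.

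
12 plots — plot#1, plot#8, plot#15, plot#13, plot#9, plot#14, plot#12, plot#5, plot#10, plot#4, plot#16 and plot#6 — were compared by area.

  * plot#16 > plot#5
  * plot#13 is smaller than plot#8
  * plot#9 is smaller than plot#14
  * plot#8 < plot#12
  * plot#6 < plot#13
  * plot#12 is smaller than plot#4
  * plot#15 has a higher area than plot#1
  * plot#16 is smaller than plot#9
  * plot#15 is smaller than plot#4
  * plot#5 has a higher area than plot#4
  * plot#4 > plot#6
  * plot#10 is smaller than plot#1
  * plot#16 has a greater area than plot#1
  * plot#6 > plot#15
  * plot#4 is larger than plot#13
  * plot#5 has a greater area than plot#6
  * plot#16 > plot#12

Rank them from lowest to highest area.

plot#10 < plot#1 < plot#15 < plot#6 < plot#13 < plot#8 < plot#12 < plot#4 < plot#5 < plot#16 < plot#9 < plot#14

The consecutive links are each given: plot#10 < plot#1; plot#1 < plot#15; plot#15 < plot#6; plot#6 < plot#13; plot#13 < plot#8; plot#8 < plot#12; plot#12 < plot#4; plot#4 < plot#5; plot#5 < plot#16; plot#16 < plot#9; plot#9 < plot#14.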